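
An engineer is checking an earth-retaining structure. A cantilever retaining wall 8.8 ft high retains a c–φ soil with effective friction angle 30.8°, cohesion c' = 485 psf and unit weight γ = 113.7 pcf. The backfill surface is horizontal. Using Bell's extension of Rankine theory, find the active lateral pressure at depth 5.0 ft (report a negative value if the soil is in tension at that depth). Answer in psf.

-368 psf

K_a = (1 − sin φ)/(1 + sin φ) = 0.3227.
σ_a = K_a γ z − 2c√K_a = 0.3227×113.7×5.0 − 2×485×0.5681 = -367.6 psf.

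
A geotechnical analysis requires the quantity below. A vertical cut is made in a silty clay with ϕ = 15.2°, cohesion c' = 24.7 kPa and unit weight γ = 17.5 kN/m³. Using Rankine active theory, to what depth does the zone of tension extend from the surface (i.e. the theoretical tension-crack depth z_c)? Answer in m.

K_a = tan²(45° − 15.2°/2) = 0.5845; √K_a = 0.7646.
The active pressure is zero where K_a γ z = 2c√K_a, so z_c = 2c/(γ√K_a) = 2×24.7/(17.5×0.7646) = 3.692 m.

3.69 m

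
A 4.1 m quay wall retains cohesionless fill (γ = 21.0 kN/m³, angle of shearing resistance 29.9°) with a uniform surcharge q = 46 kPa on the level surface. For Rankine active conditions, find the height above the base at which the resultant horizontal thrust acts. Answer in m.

1.72 m

K_a = 0.3347.
Triangular part P₁ = ½K_aγH² = 59.07 at H/3 = 1.367 m; rectangular part P₂ = K_a q H = 63.12 at H/2 = 2.050 m.
ȳ = (P₁·1.367 + P₂·2.050)/(P₁+P₂) = 1.720 m.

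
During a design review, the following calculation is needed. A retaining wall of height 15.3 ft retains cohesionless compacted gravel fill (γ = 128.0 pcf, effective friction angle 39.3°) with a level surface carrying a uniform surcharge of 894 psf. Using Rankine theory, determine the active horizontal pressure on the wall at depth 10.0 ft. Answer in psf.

488 psf

K_a = (1 − sin φ)/(1 + sin φ) = 0.2245.
σ_v = γz + q = 128.0 × 10.0 + 894 = 2174 psf.
σ_h = K_a σ_v = 0.2245 × 2174 = 488.0 psf.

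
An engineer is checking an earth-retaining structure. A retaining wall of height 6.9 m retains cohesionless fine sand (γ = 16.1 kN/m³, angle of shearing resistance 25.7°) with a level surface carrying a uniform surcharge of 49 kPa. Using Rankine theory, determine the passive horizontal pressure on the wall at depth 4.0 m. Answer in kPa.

287 kPa

K_p = (1 + sin φ)/(1 − sin φ) = 2.531.
σ_v = γz + q = 16.1 × 4.0 + 49 = 113.4 kPa.
σ_h = K_p σ_v = 2.531 × 113.4 = 287.1 kPa.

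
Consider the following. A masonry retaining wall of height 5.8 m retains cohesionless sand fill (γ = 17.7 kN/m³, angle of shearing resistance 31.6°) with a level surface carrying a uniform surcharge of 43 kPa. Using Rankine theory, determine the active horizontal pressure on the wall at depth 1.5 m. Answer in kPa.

21.7 kPa

K_a = (1 − sin φ)/(1 + sin φ) = 0.3123.
σ_v = γz + q = 17.7 × 1.5 + 43 = 69.55 kPa.
σ_h = K_a σ_v = 0.3123 × 69.55 = 21.72 kPa.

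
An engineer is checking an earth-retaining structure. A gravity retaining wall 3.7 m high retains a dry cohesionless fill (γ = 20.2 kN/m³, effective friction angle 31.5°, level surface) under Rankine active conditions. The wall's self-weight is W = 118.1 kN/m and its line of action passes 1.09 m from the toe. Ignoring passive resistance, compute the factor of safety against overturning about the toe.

2.41

K_a = tan²(45° − 31.5°/2) = 0.3136.
P_a = ½K_aγH² = 0.5×0.3136×20.2×3.7² = 43.37 kN/m, acting at H/3 = 1.233 m above the base.
Overturning moment M_o = P_a × H/3 = 43.37 × 1.233 = 53.48.
Resisting moment M_r = W × 1.09 = 118.1 × 1.09 = 128.7.
FS_overturning = M_r/M_o = 128.7/53.48 = 2.407.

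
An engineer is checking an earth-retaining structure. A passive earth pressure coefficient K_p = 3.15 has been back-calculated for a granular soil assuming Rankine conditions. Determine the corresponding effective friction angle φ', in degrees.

31.2°

K_p = (1+sin φ)/(1−sin φ) ⇒ sin φ = (K_p − 1)/(K_p + 1) = 0.5181.
φ = arcsin(0.5181) = 31.20°.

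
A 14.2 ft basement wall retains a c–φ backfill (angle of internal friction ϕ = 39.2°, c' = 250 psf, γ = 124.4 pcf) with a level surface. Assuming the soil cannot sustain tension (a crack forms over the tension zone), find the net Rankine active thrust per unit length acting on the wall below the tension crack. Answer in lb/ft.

461 lb/ft

K_a = 0.2255; √K_a = 0.4748.
Tension-crack depth z_c = 2c/(γ√K_a) = 2×250/(124.4×0.4748) = 8.465 ft.
σ_a at base = K_a γ H − 2c√K_a = 0.2255×124.4×14.2 − 2×250×0.4748 = 160.9 psf.
P_a = ½ × 160.9 × (H − z_c) = 0.5×160.9×5.735 = 461.3 lb/ft.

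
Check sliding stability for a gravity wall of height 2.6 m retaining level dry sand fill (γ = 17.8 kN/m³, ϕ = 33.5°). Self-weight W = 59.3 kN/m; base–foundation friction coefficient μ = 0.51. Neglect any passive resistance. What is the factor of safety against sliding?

K_a = tan²(45° − 33.5°/2) = 0.2887.
P_a = ½K_aγH² = 0.5×0.2887×17.8×2.6² = 17.37 kN/m, acting at H/3 = 0.8667 m above the base.
FS_sliding = μW / P_a = 0.51×59.3 / 17.37 = 1.741.

1.74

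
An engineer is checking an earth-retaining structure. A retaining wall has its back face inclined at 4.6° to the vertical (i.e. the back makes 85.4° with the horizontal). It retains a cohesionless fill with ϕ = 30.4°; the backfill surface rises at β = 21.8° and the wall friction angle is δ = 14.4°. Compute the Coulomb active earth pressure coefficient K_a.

0.479

K_a = sin²(α+φ) / [sin²α · sin(α−δ) · (1 + √{sin(φ+δ)sin(φ−β) / (sin(α−δ)sin(α+β))})²].
With α = 85.4°, φ = 30.4°, δ = 14.4°, β = 21.8°: K_a = 0.4794.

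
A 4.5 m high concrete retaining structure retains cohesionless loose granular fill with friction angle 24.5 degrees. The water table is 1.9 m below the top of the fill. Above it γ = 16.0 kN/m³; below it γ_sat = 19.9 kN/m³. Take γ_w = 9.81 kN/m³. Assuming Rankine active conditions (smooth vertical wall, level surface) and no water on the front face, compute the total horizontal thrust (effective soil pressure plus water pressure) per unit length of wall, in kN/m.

K_a = tan²(45° − φ/2) = 0.4137.
γ' = 19.9 − 9.81 = 10.09 kN/m³. Depth below WT = 2.6 m.
σ'_h at WT = K_a γ d_w = 12.58 kPa; at base = 12.58 + K_a γ' × 2.6 = 23.43 kPa.
P₁ (0–1.9 m) = ½×12.58×1.9 = 11.95. P₂ (1.9–4.5 m) = ½(12.58+23.43)×2.6 = 46.81.
P_w = ½ γ_w h₂² = 0.5×9.81×2.6² = 33.16. Total = 11.95+46.81+33.16 = 91.92 kN/m.

91.9 kN/m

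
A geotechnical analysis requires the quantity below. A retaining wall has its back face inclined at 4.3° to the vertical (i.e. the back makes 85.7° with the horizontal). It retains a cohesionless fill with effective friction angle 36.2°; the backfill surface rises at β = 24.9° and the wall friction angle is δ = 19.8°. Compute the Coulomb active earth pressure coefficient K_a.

K_a = sin²(α+φ) / [sin²α · sin(α−δ) · (1 + √{sin(φ+δ)sin(φ−β) / (sin(α−δ)sin(α+β))})²].
With α = 85.7°, φ = 36.2°, δ = 19.8°, β = 24.9°: K_a = 0.3851.

0.385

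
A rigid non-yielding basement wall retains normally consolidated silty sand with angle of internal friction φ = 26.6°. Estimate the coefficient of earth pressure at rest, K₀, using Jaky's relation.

0.552

K₀ = 1 − sin φ' = 1 − sin 26.6° = 0.5522.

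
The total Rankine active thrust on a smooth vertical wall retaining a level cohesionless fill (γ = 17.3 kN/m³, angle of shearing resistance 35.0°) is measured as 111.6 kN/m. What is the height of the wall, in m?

K_a = 0.2710. P_a = ½ K_a γ H² ⇒ H = √(2P_a/(K_a γ)).
H = √(2×111.6/(0.2710×17.3)) = 6.900 m.

6.90 m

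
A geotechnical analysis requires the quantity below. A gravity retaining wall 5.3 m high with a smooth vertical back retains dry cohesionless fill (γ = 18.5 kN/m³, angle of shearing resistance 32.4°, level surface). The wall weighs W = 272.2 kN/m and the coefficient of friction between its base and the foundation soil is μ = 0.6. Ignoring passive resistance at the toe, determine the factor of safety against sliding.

2.08

K_a = tan²(45° − 32.4°/2) = 0.3022.
P_a = ½K_aγH² = 0.5×0.3022×18.5×5.3² = 78.53 kN/m, acting at H/3 = 1.767 m above the base.
FS_sliding = μW / P_a = 0.6×272.2 / 78.53 = 2.080.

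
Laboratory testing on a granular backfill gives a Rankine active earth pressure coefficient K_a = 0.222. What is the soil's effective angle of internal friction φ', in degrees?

K_a = tan²(45° − φ/2) ⇒ 45° − φ/2 = arctan(√0.222) = 25.23°.
φ = 2(45° − 25.23°) = 39.54°.

39.5°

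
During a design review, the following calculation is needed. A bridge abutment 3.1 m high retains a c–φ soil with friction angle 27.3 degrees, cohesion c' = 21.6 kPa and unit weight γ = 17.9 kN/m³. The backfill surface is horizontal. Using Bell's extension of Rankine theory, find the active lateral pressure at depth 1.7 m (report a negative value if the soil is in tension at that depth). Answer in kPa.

K_a = (1 − sin φ)/(1 + sin φ) = 0.3711.
σ_a = K_a γ z − 2c√K_a = 0.3711×17.9×1.7 − 2×21.6×0.6092 = -15.02 kPa.

-15.0 kPa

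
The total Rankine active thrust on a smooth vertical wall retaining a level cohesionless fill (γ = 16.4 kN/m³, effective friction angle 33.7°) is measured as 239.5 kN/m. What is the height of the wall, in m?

K_a = 0.2863. P_a = ½ K_a γ H² ⇒ H = √(2P_a/(K_a γ)).
H = √(2×239.5/(0.2863×16.4)) = 10.10 m.

10.1 m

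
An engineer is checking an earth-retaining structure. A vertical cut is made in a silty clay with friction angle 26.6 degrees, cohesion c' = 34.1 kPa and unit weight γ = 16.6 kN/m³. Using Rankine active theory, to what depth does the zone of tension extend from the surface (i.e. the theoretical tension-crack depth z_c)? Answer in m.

K_a = tan²(45° − 26.6°/2) = 0.3814; √K_a = 0.6176.
The active pressure is zero where K_a γ z = 2c√K_a, so z_c = 2c/(γ√K_a) = 2×34.1/(16.6×0.6176) = 6.652 m.

6.65 m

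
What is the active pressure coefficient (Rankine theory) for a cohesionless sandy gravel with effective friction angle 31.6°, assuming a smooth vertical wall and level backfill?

0.312

K_a = (1 − sin φ)/(1 + sin φ) = (1 − sin 31.6°)/(1 + sin 31.6°) = 0.3123.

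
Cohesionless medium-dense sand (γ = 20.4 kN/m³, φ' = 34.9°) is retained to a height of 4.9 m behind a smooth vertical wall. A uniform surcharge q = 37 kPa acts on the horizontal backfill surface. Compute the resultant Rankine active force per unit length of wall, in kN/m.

116 kN/m

K_a = tan²(45° − φ/2) = 0.2721.
Soil triangle: ½ K_a γ H² = 0.5×0.2721×20.4×4.9² = 66.65 kN/m.
Surcharge rectangle: K_a q H = 0.2721×37×4.9 = 49.34 kN/m.
Total = 66.65 + 49.34 = 116.0 kN/m.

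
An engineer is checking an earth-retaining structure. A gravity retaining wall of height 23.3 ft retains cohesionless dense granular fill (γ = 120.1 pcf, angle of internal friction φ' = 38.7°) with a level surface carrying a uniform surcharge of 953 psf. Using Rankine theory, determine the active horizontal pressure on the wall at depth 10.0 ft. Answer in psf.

K_a = (1 − sin φ)/(1 + sin φ) = 0.2306.
σ_v = γz + q = 120.1 × 10.0 + 953 = 2154 psf.
σ_h = K_a σ_v = 0.2306 × 2154 = 496.7 psf.

497 psf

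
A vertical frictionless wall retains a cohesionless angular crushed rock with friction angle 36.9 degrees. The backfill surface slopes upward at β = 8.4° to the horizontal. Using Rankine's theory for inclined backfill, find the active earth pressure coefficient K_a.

K_a = cos β · (cos β − √(cos²β − cos²φ)) / (cos β + √(cos²β − cos²φ)).
cos β = 0.9893, cos φ = 0.7997, √(cos²β − cos²φ) = 0.5824.
K_a = 0.9893 × (0.9893 − 0.5824)/(0.9893 + 0.5824) = 0.2561.

0.256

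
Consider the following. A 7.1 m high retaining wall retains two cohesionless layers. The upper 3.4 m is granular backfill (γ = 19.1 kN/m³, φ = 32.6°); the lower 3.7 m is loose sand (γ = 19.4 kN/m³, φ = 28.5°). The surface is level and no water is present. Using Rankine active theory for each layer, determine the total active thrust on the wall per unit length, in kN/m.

165 kN/m

K_a1 = tan²(45°−32.6°/2) = 0.2997; K_a2 = tan²(45°−28.5°/2) = 0.3540.
Layer 1: σ at base = K_a1 γ₁ h₁ = 19.47 kPa; P₁ = ½×19.47×3.4 = 33.09.
Layer 2: σ_v at top = γ₁h₁ = 64.94; σ_h top = K_a2×64.94 = 22.99; σ_h base = K_a2×(64.94+19.4×3.7) = 48.39.
P₂ = ½(22.99+48.39)×3.7 = 132.0. Total P_a = 33.09+132.0 = 165.1 kN/m.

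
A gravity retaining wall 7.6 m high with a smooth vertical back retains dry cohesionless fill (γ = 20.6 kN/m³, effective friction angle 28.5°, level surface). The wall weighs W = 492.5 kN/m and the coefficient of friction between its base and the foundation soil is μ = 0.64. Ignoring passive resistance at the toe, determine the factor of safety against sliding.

K_a = tan²(45° − 28.5°/2) = 0.3540.
P_a = ½K_aγH² = 0.5×0.3540×20.6×7.6² = 210.6 kN/m, acting at H/3 = 2.533 m above the base.
FS_sliding = μW / P_a = 0.64×492.5 / 210.6 = 1.497.

1.50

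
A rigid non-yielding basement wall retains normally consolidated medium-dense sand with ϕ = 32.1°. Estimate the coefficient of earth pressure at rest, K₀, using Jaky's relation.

0.469

K₀ = 1 − sin φ' = 1 − sin 32.1° = 0.4686.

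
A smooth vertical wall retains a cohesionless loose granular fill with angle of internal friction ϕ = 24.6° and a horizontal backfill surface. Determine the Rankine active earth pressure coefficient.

0.412

K_a = (1 − sin φ)/(1 + sin φ) = (1 − sin 24.6°)/(1 + sin 24.6°) = 0.4121.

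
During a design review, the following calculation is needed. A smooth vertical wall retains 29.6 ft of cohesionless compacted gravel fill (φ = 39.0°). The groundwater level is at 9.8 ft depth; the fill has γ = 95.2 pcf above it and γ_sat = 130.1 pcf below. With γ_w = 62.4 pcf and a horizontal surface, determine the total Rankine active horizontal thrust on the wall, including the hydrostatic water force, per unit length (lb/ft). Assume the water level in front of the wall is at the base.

K_a = tan²(45° − φ/2) = 0.2275.
γ' = 130.1 − 62.4 = 67.70 pcf. Depth below WT = 19.8 ft.
σ'_h at WT = K_a γ d_w = 212.3 psf; at base = 212.3 + K_a γ' × 19.8 = 517.2 psf.
P₁ (0–9.8 ft) = ½×212.3×9.8 = 1040. P₂ (9.8–29.6 ft) = ½(212.3+517.2)×19.8 = 7222.
P_w = ½ γ_w h₂² = 0.5×62.4×19.8² = 12230. Total = 1040+7222+12230 = 20490 lb/ft.

20500 lb/ft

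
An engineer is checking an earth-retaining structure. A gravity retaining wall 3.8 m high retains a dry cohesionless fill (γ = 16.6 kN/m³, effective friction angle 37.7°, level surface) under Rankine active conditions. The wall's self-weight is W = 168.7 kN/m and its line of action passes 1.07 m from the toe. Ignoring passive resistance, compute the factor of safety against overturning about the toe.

K_a = tan²(45° − 37.7°/2) = 0.2411.
P_a = ½K_aγH² = 0.5×0.2411×16.6×3.8² = 28.89 kN/m, acting at H/3 = 1.267 m above the base.
Overturning moment M_o = P_a × H/3 = 28.89 × 1.267 = 36.60.
Resisting moment M_r = W × 1.07 = 168.7 × 1.07 = 180.5.
FS_overturning = M_r/M_o = 180.5/36.60 = 4.933.

4.93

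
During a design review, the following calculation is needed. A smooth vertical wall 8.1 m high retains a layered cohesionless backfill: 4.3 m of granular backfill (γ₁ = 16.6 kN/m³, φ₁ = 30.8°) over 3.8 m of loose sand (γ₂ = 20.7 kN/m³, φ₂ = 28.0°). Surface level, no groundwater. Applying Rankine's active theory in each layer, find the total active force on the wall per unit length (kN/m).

201 kN/m

K_a1 = tan²(45°−30.8°/2) = 0.3227; K_a2 = tan²(45°−28.0°/2) = 0.3610.
Layer 1: σ at base = K_a1 γ₁ h₁ = 23.04 kPa; P₁ = ½×23.04×4.3 = 49.53.
Layer 2: σ_v at top = γ₁h₁ = 71.38; σ_h top = K_a2×71.38 = 25.77; σ_h base = K_a2×(71.38+20.7×3.8) = 54.17.
P₂ = ½(25.77+54.17)×3.8 = 151.9. Total P_a = 49.53+151.9 = 201.4 kN/m.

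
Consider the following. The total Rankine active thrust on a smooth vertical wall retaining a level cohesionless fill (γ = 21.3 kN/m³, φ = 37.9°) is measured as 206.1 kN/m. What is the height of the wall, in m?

K_a = 0.2389. P_a = ½ K_a γ H² ⇒ H = √(2P_a/(K_a γ)).
H = √(2×206.1/(0.2389×21.3)) = 9.000 m.

9.00 m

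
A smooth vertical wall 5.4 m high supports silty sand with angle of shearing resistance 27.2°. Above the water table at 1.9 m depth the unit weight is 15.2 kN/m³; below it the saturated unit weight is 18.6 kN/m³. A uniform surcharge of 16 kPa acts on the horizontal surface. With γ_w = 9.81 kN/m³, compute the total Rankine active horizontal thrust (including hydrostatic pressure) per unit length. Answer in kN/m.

K_a = tan²(45° − φ/2) = 0.3726.
γ' = 18.6 − 9.81 = 8.790 kN/m³. h₂ = H − d_w = 3.5 m.
σ'_h: at surface K_a·q = 5.961; at WT K_a(q+γd_w) = 16.72; at base K_a(q+γd_w+γ'h₂) = 28.18 kPa.
P₁ = ½(5.961+16.72)×1.9 = 21.55; P₂ = ½(16.72+28.18)×3.5 = 78.59; P_w = ½γ_w h₂² = 60.09.
Total = 21.55+78.59+60.09 = 160.2 kN/m.

160 kN/m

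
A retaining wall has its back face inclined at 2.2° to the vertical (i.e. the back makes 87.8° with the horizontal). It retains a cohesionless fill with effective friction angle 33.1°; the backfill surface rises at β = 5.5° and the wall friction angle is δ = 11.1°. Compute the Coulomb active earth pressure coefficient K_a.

0.305

K_a = sin²(α+φ) / [sin²α · sin(α−δ) · (1 + √{sin(φ+δ)sin(φ−β) / (sin(α−δ)sin(α+β))})²].
With α = 87.8°, φ = 33.1°, δ = 11.1°, β = 5.5°: K_a = 0.3048.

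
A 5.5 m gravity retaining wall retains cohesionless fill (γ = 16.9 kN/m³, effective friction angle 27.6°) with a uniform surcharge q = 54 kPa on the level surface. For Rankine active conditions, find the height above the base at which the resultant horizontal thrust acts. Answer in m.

2.33 m

K_a = 0.3668.
Triangular part P₁ = ½K_aγH² = 93.75 at H/3 = 1.833 m; rectangular part P₂ = K_a q H = 108.9 at H/2 = 2.750 m.
ȳ = (P₁·1.833 + P₂·2.750)/(P₁+P₂) = 2.326 m.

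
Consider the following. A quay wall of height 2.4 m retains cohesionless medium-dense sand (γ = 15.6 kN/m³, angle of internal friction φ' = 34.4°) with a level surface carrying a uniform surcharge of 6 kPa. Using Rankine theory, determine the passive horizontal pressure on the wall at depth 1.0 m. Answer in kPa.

K_p = (1 + sin φ)/(1 − sin φ) = 3.597.
σ_v = γz + q = 15.6 × 1.0 + 6 = 21.60 kPa.
σ_h = K_p σ_v = 3.597 × 21.60 = 77.70 kPa.

77.7 kPa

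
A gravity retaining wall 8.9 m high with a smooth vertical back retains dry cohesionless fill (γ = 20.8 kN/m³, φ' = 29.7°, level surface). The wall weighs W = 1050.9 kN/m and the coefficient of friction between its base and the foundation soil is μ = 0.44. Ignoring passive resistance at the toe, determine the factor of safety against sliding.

K_a = tan²(45° − 29.7°/2) = 0.3374.
P_a = ½K_aγH² = 0.5×0.3374×20.8×8.9² = 277.9 kN/m, acting at H/3 = 2.967 m above the base.
FS_sliding = μW / P_a = 0.44×1050.9 / 277.9 = 1.664.

1.66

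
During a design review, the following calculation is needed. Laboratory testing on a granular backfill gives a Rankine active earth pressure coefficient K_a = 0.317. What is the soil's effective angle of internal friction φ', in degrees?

31.2°

K_a = tan²(45° − φ/2) ⇒ 45° − φ/2 = arctan(√0.317) = 29.38°.
φ = 2(45° − 29.38°) = 31.24°.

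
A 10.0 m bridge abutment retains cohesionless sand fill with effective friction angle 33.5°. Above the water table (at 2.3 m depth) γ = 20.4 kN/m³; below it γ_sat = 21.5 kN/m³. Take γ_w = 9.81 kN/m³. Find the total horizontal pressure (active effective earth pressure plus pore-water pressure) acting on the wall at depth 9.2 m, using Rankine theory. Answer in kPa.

K_a = (1 − sin φ)/(1 + sin φ) = 0.2887.
γ' = 21.5 − 9.81 = 11.69 kN/m³.
Effective vertical stress at 9.2 m: σ'_v = 20.4×2.3 + 11.69×6.90 = 127.6 kPa.
σ'_h = K_a σ'_v = 0.2887 × 127.6 = 36.83 kPa; u = γ_w × 6.90 = 67.69 kPa.
Total σ_h = 36.83 + 67.69 = 104.5 kPa.

105 kPa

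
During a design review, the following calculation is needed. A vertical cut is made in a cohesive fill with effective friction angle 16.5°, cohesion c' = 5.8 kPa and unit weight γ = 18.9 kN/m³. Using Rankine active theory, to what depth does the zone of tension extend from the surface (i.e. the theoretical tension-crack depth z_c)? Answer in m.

K_a = tan²(45° − 16.5°/2) = 0.5576; √K_a = 0.7467.
The active pressure is zero where K_a γ z = 2c√K_a, so z_c = 2c/(γ√K_a) = 2×5.8/(18.9×0.7467) = 0.8219 m.

0.822 m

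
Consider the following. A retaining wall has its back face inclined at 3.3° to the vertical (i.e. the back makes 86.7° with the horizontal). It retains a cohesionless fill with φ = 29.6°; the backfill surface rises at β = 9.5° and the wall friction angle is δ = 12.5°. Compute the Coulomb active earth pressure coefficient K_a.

0.377

K_a = sin²(α+φ) / [sin²α · sin(α−δ) · (1 + √{sin(φ+δ)sin(φ−β) / (sin(α−δ)sin(α+β))})²].
With α = 86.7°, φ = 29.6°, δ = 12.5°, β = 9.5°: K_a = 0.3771.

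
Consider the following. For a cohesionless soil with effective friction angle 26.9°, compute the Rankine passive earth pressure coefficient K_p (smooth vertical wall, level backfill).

K_p = (1 + sin φ)/(1 − sin φ) = tan²(45° + 26.9°/2) = 2.653.

2.65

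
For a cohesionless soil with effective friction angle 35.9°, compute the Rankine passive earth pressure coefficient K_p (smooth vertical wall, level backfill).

3.84

K_p = (1 + sin φ)/(1 − sin φ) = tan²(45° + 35.9°/2) = 3.835.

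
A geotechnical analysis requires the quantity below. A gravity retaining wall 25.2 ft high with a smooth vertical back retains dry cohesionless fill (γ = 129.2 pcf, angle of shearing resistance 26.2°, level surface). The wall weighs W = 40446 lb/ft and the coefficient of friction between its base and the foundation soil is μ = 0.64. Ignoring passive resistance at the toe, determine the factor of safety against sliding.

1.63

K_a = tan²(45° − 26.2°/2) = 0.3874.
P_a = ½K_aγH² = 0.5×0.3874×129.2×25.2² = 15890 lb/ft, acting at H/3 = 8.400 ft above the base.
FS_sliding = μW / P_a = 0.64×40446 / 15890 = 1.629.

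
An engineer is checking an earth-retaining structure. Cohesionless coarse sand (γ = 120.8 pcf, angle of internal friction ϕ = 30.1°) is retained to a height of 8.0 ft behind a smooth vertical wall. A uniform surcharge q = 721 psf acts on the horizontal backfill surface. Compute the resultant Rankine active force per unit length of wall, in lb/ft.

3200 lb/ft

K_a = tan²(45° − φ/2) = 0.3320.
Soil triangle: ½ K_a γ H² = 0.5×0.3320×120.8×8.0² = 1283 lb/ft.
Surcharge rectangle: K_a q H = 0.3320×721×8.0 = 1915 lb/ft.
Total = 1283 + 1915 = 3198 lb/ft.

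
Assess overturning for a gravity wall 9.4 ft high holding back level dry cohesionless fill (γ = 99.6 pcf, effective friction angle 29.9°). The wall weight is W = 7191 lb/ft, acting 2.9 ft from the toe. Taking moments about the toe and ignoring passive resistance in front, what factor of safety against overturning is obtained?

K_a = tan²(45° − 29.9°/2) = 0.3347.
P_a = ½K_aγH² = 0.5×0.3347×99.6×9.4² = 1473 lb/ft, acting at H/3 = 3.133 ft above the base.
Overturning moment M_o = P_a × H/3 = 1473 × 3.133 = 4614.
Resisting moment M_r = W × 2.9 = 7191 × 2.9 = 20850.
FS_overturning = M_r/M_o = 20850/4614 = 4.519.

4.52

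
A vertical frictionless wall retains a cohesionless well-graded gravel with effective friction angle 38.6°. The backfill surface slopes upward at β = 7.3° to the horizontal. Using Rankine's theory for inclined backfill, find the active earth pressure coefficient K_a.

K_a = cos β · (cos β − √(cos²β − cos²φ)) / (cos β + √(cos²β − cos²φ)).
cos β = 0.9919, cos φ = 0.7815, √(cos²β − cos²φ) = 0.6108.
K_a = 0.9919 × (0.9919 − 0.6108)/(0.9919 + 0.6108) = 0.2359.

0.236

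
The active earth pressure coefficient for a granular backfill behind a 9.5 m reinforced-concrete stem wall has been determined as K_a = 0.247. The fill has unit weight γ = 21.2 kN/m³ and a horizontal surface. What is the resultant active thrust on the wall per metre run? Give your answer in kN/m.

236 kN/m

P = ½ K_a γ H² = 0.5 × 0.247 × 21.2 × 9.5² = 236.3 kN/m.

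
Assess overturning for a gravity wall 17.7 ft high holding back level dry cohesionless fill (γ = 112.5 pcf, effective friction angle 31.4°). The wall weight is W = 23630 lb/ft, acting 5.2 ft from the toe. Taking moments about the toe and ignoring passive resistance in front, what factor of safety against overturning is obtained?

3.75

K_a = tan²(45° − 31.4°/2) = 0.3149.
P_a = ½K_aγH² = 0.5×0.3149×112.5×17.7² = 5550 lb/ft, acting at H/3 = 5.900 ft above the base.
Overturning moment M_o = P_a × H/3 = 5550 × 5.900 = 32740.
Resisting moment M_r = W × 5.2 = 23630 × 5.2 = 122900.
FS_overturning = M_r/M_o = 122900/32740 = 3.753.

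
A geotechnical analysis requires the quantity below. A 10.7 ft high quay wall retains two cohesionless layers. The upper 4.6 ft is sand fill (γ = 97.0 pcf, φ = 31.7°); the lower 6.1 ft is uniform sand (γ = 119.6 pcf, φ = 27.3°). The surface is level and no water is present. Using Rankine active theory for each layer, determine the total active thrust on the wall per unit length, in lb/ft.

2160 lb/ft

K_a1 = tan²(45°−31.7°/2) = 0.3111; K_a2 = tan²(45°−27.3°/2) = 0.3711.
Layer 1: σ at base = K_a1 γ₁ h₁ = 138.8 psf; P₁ = ½×138.8×4.6 = 319.2.
Layer 2: σ_v at top = γ₁h₁ = 446.2; σ_h top = K_a2×446.2 = 165.6; σ_h base = K_a2×(446.2+119.6×6.1) = 436.4.
P₂ = ½(165.6+436.4)×6.1 = 1836. Total P_a = 319.2+1836 = 2155 lb/ft.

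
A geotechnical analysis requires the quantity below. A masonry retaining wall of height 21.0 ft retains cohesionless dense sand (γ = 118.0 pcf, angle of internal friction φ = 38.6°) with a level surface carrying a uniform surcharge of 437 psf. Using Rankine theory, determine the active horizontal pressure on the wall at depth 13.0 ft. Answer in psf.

K_a = (1 − sin φ)/(1 + sin φ) = 0.2316.
σ_v = γz + q = 118.0 × 13.0 + 437 = 1971 psf.
σ_h = K_a σ_v = 0.2316 × 1971 = 456.5 psf.

457 psf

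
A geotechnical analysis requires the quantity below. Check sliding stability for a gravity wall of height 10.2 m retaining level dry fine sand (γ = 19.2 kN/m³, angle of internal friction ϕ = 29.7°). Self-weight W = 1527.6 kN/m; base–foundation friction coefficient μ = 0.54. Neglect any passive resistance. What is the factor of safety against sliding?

K_a = tan²(45° − 29.7°/2) = 0.3374.
P_a = ½K_aγH² = 0.5×0.3374×19.2×10.2² = 337.0 kN/m, acting at H/3 = 3.400 m above the base.
FS_sliding = μW / P_a = 0.54×1527.6 / 337.0 = 2.448.

2.45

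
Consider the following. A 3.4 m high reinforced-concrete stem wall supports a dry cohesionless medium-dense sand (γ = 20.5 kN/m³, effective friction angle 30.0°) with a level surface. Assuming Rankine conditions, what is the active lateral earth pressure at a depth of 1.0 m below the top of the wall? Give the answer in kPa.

K_a = (1 − sin φ)/(1 + sin φ) = 0.3333.
σ_h = K_a γ z = 0.3333 × 20.5 × 1.0 = 6.833 kPa.

6.83 kPa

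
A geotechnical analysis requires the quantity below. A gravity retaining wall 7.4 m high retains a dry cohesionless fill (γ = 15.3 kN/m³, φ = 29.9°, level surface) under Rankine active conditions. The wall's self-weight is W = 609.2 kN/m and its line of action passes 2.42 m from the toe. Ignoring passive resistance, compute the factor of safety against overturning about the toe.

4.26

K_a = tan²(45° − 29.9°/2) = 0.3347.
P_a = ½K_aγH² = 0.5×0.3347×15.3×7.4² = 140.2 kN/m, acting at H/3 = 2.467 m above the base.
Overturning moment M_o = P_a × H/3 = 140.2 × 2.467 = 345.8.
Resisting moment M_r = W × 2.42 = 609.2 × 2.42 = 1474.
FS_overturning = M_r/M_o = 1474/345.8 = 4.263.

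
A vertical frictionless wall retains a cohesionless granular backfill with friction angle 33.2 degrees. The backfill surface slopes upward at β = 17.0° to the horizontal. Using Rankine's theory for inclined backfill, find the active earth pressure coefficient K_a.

0.332

K_a = cos β · (cos β − √(cos²β − cos²φ)) / (cos β + √(cos²β − cos²φ)).
cos β = 0.9563, cos φ = 0.8368, √(cos²β − cos²φ) = 0.4630.
K_a = 0.9563 × (0.9563 − 0.4630)/(0.9563 + 0.4630) = 0.3324.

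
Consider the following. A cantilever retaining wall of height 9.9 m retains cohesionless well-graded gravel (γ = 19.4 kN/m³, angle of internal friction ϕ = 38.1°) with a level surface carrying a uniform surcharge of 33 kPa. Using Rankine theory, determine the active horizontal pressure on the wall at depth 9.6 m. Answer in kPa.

51.9 kPa

K_a = (1 − sin φ)/(1 + sin φ) = 0.2368.
σ_v = γz + q = 19.4 × 9.6 + 33 = 219.2 kPa.
σ_h = K_a σ_v = 0.2368 × 219.2 = 51.92 kPa.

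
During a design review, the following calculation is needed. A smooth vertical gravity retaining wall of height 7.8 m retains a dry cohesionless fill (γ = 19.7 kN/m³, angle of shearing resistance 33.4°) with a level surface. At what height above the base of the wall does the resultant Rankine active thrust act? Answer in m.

K_a = 0.2899.
The pressure distribution is triangular, so the resultant acts at H/3 above the base = 7.8/3 = 2.600 m.

2.60 m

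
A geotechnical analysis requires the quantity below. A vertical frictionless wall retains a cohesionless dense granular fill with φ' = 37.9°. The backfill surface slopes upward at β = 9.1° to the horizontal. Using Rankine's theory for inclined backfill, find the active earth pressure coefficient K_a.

K_a = cos β · (cos β − √(cos²β − cos²φ)) / (cos β + √(cos²β − cos²φ)).
cos β = 0.9874, cos φ = 0.7891, √(cos²β − cos²φ) = 0.5936.
K_a = 0.9874 × (0.9874 − 0.5936)/(0.9874 + 0.5936) = 0.2460.

0.246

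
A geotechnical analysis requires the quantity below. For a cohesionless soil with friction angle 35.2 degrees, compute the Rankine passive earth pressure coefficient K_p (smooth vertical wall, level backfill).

K_p = (1 + sin φ)/(1 − sin φ) = tan²(45° + 35.2°/2) = 3.722.

3.72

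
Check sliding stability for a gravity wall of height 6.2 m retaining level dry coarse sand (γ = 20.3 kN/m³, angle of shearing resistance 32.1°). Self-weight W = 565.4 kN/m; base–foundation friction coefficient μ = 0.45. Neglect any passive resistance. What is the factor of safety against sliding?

2.13

K_a = tan²(45° − 32.1°/2) = 0.3060.
P_a = ½K_aγH² = 0.5×0.3060×20.3×6.2² = 119.4 kN/m, acting at H/3 = 2.067 m above the base.
FS_sliding = μW / P_a = 0.45×565.4 / 119.4 = 2.131.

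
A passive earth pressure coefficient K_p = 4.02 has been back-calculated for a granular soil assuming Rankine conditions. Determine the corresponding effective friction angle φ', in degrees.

37.0°

K_p = (1+sin φ)/(1−sin φ) ⇒ sin φ = (K_p − 1)/(K_p + 1) = 0.6016.
φ = arcsin(0.6016) = 36.98°.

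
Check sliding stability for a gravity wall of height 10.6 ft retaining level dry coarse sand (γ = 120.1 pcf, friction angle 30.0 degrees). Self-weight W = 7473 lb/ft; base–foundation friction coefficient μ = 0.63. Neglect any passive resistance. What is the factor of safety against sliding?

K_a = tan²(45° − 30.0°/2) = 0.3333.
P_a = ½K_aγH² = 0.5×0.3333×120.1×10.6² = 2249 lb/ft, acting at H/3 = 3.533 ft above the base.
FS_sliding = μW / P_a = 0.63×7473 / 2249 = 2.093.

2.09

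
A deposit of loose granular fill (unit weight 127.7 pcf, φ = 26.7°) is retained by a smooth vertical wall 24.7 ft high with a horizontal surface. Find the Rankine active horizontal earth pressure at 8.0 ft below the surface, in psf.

388 psf

K_a = (1 − sin φ)/(1 + sin φ) = 0.3800.
σ_h = K_a γ z = 0.3800 × 127.7 × 8.0 = 388.2 psf.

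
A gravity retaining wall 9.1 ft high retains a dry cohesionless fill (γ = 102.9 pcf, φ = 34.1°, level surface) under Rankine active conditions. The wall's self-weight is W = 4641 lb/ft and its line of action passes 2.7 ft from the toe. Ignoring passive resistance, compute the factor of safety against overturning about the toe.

3.44

K_a = tan²(45° − 34.1°/2) = 0.2815.
P_a = ½K_aγH² = 0.5×0.2815×102.9×9.1² = 1199 lb/ft, acting at H/3 = 3.033 ft above the base.
Overturning moment M_o = P_a × H/3 = 1199 × 3.033 = 3638.
Resisting moment M_r = W × 2.7 = 4641 × 2.7 = 12530.
FS_overturning = M_r/M_o = 12530/3638 = 3.444.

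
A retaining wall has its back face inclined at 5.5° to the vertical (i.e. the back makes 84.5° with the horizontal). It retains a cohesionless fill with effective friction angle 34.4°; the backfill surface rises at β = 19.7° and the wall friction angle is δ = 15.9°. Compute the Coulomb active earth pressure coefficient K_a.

K_a = sin²(α+φ) / [sin²α · sin(α−δ) · (1 + √{sin(φ+δ)sin(φ−β) / (sin(α−δ)sin(α+β))})²].
With α = 84.5°, φ = 34.4°, δ = 15.9°, β = 19.7°: K_a = 0.3871.

0.387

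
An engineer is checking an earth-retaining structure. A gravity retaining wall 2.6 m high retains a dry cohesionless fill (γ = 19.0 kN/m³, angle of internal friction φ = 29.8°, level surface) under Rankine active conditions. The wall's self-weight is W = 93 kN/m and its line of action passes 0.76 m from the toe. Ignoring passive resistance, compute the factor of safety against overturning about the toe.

K_a = tan²(45° − 29.8°/2) = 0.3360.
P_a = ½K_aγH² = 0.5×0.3360×19.0×2.6² = 21.58 kN/m, acting at H/3 = 0.8667 m above the base.
Overturning moment M_o = P_a × H/3 = 21.58 × 0.8667 = 18.70.
Resisting moment M_r = W × 0.76 = 93 × 0.76 = 70.68.
FS_overturning = M_r/M_o = 70.68/18.70 = 3.779.

3.78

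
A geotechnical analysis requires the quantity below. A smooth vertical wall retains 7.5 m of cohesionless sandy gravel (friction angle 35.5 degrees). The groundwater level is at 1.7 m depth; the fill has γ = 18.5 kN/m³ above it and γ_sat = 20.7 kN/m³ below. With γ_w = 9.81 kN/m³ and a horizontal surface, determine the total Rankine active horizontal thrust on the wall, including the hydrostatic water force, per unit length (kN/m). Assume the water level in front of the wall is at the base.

K_a = tan²(45° − φ/2) = 0.2653.
γ' = 20.7 − 9.81 = 10.89 kN/m³. Depth below WT = 5.8 m.
σ'_h at WT = K_a γ d_w = 8.342 kPa; at base = 8.342 + K_a γ' × 5.8 = 25.10 kPa.
P₁ (0–1.7 m) = ½×8.342×1.7 = 7.091. P₂ (1.7–7.5 m) = ½(8.342+25.10)×5.8 = 96.97.
P_w = ½ γ_w h₂² = 0.5×9.81×5.8² = 165.0. Total = 7.091+96.97+165.0 = 269.1 kN/m.

269 kN/m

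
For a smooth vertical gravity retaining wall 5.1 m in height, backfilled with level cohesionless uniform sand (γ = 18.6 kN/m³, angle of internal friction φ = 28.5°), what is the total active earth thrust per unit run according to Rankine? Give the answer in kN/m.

K_a = tan²(45° − φ/2) = 0.3540.
P_a = ½ K_a γ H² = 0.5 × 0.3540 × 18.6 × 5.1² = 85.62 kN/m.

85.6 kN/m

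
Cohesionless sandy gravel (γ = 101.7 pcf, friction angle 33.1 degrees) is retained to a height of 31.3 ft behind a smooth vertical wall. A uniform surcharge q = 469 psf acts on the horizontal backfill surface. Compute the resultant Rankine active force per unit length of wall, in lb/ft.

18900 lb/ft

K_a = tan²(45° − φ/2) = 0.2936.
Soil triangle: ½ K_a γ H² = 0.5×0.2936×101.7×31.3² = 14630 lb/ft.
Surcharge rectangle: K_a q H = 0.2936×469×31.3 = 4310 lb/ft.
Total = 14630 + 4310 = 18930 lb/ft.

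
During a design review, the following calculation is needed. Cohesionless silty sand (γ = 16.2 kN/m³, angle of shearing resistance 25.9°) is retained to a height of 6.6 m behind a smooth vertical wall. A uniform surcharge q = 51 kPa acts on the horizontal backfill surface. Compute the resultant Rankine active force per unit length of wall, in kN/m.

270 kN/m

K_a = tan²(45° − φ/2) = 0.3920.
Soil triangle: ½ K_a γ H² = 0.5×0.3920×16.2×6.6² = 138.3 kN/m.
Surcharge rectangle: K_a q H = 0.3920×51×6.6 = 131.9 kN/m.
Total = 138.3 + 131.9 = 270.2 kN/m.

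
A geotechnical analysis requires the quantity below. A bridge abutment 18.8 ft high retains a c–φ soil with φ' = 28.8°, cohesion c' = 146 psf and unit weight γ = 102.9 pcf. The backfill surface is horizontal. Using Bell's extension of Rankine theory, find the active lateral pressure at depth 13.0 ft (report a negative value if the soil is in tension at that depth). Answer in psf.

295 psf

K_a = (1 − sin φ)/(1 + sin φ) = 0.3498.
σ_a = K_a γ z − 2c√K_a = 0.3498×102.9×13.0 − 2×146×0.5914 = 295.2 psf.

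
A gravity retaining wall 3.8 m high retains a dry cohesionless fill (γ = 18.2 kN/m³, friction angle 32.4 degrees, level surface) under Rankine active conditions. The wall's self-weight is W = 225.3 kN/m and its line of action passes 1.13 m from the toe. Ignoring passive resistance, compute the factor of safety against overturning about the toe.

K_a = tan²(45° − 32.4°/2) = 0.3022.
P_a = ½K_aγH² = 0.5×0.3022×18.2×3.8² = 39.71 kN/m, acting at H/3 = 1.267 m above the base.
Overturning moment M_o = P_a × H/3 = 39.71 × 1.267 = 50.30.
Resisting moment M_r = W × 1.13 = 225.3 × 1.13 = 254.6.
FS_overturning = M_r/M_o = 254.6/50.30 = 5.061.

5.06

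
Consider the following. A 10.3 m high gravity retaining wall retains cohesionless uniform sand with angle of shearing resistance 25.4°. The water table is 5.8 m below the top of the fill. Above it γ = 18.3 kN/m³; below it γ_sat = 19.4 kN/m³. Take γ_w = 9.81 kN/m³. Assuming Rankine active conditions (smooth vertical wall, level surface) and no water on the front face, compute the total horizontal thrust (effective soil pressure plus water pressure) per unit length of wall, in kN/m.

452 kN/m

K_a = tan²(45° − φ/2) = 0.3996.
γ' = 19.4 − 9.81 = 9.590 kN/m³. Depth below WT = 4.5 m.
σ'_h at WT = K_a γ d_w = 42.42 kPa; at base = 42.42 + K_a γ' × 4.5 = 59.66 kPa.
P₁ (0–5.8 m) = ½×42.42×5.8 = 123.0. P₂ (5.8–10.3 m) = ½(42.42+59.66)×4.5 = 229.7.
P_w = ½ γ_w h₂² = 0.5×9.81×4.5² = 99.33. Total = 123.0+229.7+99.33 = 452.0 kN/m.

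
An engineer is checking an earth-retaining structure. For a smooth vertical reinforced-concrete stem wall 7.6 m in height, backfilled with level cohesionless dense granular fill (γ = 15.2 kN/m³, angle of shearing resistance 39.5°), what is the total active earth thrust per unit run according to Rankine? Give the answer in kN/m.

K_a = tan²(45° − φ/2) = 0.2224.
P_a = ½ K_a γ H² = 0.5 × 0.2224 × 15.2 × 7.6² = 97.64 kN/m.

97.6 kN/m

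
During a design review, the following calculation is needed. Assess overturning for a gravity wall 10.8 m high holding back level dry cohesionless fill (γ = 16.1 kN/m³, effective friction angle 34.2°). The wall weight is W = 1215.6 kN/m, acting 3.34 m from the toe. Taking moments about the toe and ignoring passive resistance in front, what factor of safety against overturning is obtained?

4.28

K_a = tan²(45° − 34.2°/2) = 0.2803.
P_a = ½K_aγH² = 0.5×0.2803×16.1×10.8² = 263.2 kN/m, acting at H/3 = 3.600 m above the base.
Overturning moment M_o = P_a × H/3 = 263.2 × 3.600 = 947.6.
Resisting moment M_r = W × 3.34 = 1215.6 × 3.34 = 4060.
FS_overturning = M_r/M_o = 4060/947.6 = 4.285.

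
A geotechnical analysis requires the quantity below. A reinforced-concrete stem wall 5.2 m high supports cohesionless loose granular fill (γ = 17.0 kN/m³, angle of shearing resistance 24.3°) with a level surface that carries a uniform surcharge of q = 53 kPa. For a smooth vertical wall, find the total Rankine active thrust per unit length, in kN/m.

211 kN/m

K_a = tan²(45° − φ/2) = 0.4169.
Soil triangle: ½ K_a γ H² = 0.5×0.4169×17.0×5.2² = 95.82 kN/m.
Surcharge rectangle: K_a q H = 0.4169×53×5.2 = 114.9 kN/m.
Total = 95.82 + 114.9 = 210.7 kN/m.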